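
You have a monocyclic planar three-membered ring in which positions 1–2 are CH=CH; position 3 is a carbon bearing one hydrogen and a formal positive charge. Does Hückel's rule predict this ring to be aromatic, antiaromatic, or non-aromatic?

Aromatic

All ring atoms are sp² and supply a p orbital to the ring (the double-bond atoms are sp², each contributing one p electron; the carbocation has an empty p orbital); the conjugation is uninterrupted.
π-electron count: 1 × 2 = 2 from the double-bond unit + 0 from the CH(+) atom = 2.
2 = 4(0) + 2, which satisfies Hückel's 4n+2 rule.
This is the cyclopropenyl cation.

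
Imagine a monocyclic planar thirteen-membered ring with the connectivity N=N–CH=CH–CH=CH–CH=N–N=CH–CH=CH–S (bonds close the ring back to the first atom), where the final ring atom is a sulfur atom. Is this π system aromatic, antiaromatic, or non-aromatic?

Check conjugation: every atom in a ring double bond is sp² and brings one electron to the p orbital; each sp² =N– keeps its lone pair in-plane and puts one electron into the π system; the sulfur donates one lone pair from its p orbital — every position has a p orbital, so the cyclic π system is continuous.
Adding the contributions, 6 × 2 = 12 from the double-bond units + 2 from the S atom = 14.
That gives a 4n+2 count (14, n = 3).

Aromatic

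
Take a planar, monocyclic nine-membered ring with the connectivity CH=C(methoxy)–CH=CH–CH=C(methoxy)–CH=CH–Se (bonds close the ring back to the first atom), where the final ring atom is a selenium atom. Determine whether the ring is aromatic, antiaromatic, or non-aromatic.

Aromatic

Check conjugation: each doubly-bonded ring atom is sp² with one p-orbital electron; the selenium donates one lone pair from its p orbital — every position has a p orbital, so the cyclic π system is continuous.
Tallying contributions gives 4 × 2 = 8 from the double-bond units + 2 from the Se atom = 10.
10 = 4(2) + 2, which satisfies Hückel's 4n+2 rule.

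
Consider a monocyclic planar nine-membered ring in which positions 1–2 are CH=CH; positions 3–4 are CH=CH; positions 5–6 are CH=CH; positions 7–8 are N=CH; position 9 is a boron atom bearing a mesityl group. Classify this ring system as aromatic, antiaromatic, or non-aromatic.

Check conjugation: each doubly-bonded ring atom is sp² with one p-orbital electron; each sp² =N– keeps its lone pair in-plane and puts one electron into the π system; the boron has an empty p orbital — every position has a p orbital, so the cyclic π system is continuous.
Counting π electrons: 4 × 2 = 8 from the double-bond units + 0 from the B(mesityl) atom = 8.
8 is a 4n count (n = 2), so the planar conjugated ring is antiaromatic.

Antiaromatic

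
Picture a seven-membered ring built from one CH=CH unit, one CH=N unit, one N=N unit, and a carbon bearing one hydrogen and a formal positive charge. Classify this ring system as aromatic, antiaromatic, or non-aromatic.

Aromatic

Check conjugation: every atom in a ring double bond is sp² and brings one electron to the p orbital; each sp² =N– keeps its lone pair in-plane and puts one electron into the π system; the carbocation has an empty p orbital — every position has a p orbital, so the cyclic π system is continuous.
π-electron count: 3 × 2 = 6 from the double-bond units + 0 from the CH(+) atom = 6.
That gives a 4n+2 count (6, n = 1).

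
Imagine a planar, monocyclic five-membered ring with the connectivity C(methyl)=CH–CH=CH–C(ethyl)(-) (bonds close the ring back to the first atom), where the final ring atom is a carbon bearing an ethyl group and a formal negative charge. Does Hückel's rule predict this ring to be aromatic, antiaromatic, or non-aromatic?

Check conjugation: every atom in a ring double bond is sp² and brings one electron to the p orbital; the carbanion's lone pair occupies the p orbital — every position has a p orbital, so the cyclic π system is continuous.
π-electron count: 2 × 2 = 4 from the double-bond units + 2 from the C(ethyl)(-) atom = 6.
Since 6 = 4·1 + 2, the ring meets the 4n+2 criterion.

Aromatic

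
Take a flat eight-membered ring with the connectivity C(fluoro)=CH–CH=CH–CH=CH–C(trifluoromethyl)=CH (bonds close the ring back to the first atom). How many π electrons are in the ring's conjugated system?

Every ring atom contributes a p orbital perpendicular to the ring (each doubly-bonded ring atom is sp² with one p-orbital electron), so the π system is cyclic and fully conjugated.
Adding the contributions, 4 × 2 = 8 from the 4 double-bond units.

8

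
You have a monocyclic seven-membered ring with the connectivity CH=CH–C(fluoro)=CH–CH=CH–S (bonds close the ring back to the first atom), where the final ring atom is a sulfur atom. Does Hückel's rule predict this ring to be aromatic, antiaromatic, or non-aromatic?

Antiaromatic

The p orbitals form a continuous loop: every atom in a ring double bond is sp² and brings one electron to the p orbital; the sulfur donates one lone pair from its p orbital. The ring is fully conjugated.
Adding the contributions, 3 × 2 = 6 from the double-bond units + 2 from the S atom = 8.
With 8 = 4·2 π electrons, Hückel's rule classifies the planar ring as antiaromatic.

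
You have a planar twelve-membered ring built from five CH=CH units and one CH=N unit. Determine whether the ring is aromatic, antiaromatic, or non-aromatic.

Check conjugation: each doubly-bonded ring atom is sp² with one p-orbital electron; each sp² =N– keeps its lone pair in-plane and puts one electron into the π system — every position has a p orbital, so the cyclic π system is continuous.
Adding the contributions, 6 × 2 = 12 from the 6 double-bond units.
With 12 = 4·3 π electrons, Hückel's rule classifies the planar ring as antiaromatic.

Antiaromatic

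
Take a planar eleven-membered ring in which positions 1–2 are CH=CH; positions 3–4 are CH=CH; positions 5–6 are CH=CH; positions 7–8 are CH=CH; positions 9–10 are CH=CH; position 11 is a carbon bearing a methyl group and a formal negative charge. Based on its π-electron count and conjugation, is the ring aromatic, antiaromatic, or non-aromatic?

Antiaromatic

Check conjugation: the double-bond atoms are sp², each contributing one p electron; the carbanion's lone pair occupies the p orbital — every position has a p orbital, so the cyclic π system is continuous.
Tallying contributions gives 5 × 2 = 10 from the double-bond units + 2 from the C(methyl)(-) atom = 12.
12 = 4(3); a planar, fully conjugated 4n system is antiaromatic.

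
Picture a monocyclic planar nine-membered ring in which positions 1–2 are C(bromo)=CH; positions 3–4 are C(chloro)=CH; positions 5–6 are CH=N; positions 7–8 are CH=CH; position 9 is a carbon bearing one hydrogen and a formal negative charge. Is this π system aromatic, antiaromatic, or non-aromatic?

Aromatic

Check conjugation: every atom in a ring double bond is sp² and brings one electron to the p orbital; the doubly-bonded nitrogens are pyridine-type — their lone pairs lie in the ring plane, leaving one electron in the p orbital; the carbanion's lone pair occupies the p orbital — every position has a p orbital, so the cyclic π system is continuous.
Tallying contributions gives 4 × 2 = 8 from the double-bond units + 2 from the CH(-) atom = 10.
10 = 4(2) + 2, which satisfies Hückel's 4n+2 rule.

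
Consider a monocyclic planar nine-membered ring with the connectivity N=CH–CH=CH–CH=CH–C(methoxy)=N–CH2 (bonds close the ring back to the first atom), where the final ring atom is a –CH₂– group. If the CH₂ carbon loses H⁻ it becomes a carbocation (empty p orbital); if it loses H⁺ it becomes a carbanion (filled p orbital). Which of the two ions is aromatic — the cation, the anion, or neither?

The anion

Once that carbon is sp², every ring atom has a p orbital and both ions are fully conjugated.
Cation: 4 × 2 + 0 = 8 π electrons → 4(2), antiaromatic.
Anion: 4 × 2 + 2 = 10 π electrons → 4(2)+2, aromatic.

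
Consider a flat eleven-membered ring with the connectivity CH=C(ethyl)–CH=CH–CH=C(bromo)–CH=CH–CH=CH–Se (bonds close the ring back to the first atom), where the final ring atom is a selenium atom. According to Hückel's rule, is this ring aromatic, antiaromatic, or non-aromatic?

Antiaromatic

The p orbitals form a continuous loop: the double-bond atoms are sp², each contributing one p electron; the selenium donates one lone pair from its p orbital. The ring is fully conjugated.
Tallying contributions gives 5 × 2 = 10 from the double-bond units + 2 from the Se atom = 12.
12 is a 4n count (n = 3), so the planar conjugated ring is antiaromatic.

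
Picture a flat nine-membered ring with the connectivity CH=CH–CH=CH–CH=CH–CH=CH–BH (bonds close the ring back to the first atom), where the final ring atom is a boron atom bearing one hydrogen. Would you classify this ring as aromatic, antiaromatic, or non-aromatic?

Antiaromatic

Every ring atom contributes a p orbital perpendicular to the ring (the double-bond atoms are sp², each contributing one p electron; the boron has an empty p orbital), so the π system is cyclic and fully conjugated.
π-electron count: 4 × 2 = 8 from the double-bond units + 0 from the BH atom = 8.
With 8 = 4·2 π electrons, Hückel's rule classifies the planar ring as antiaromatic.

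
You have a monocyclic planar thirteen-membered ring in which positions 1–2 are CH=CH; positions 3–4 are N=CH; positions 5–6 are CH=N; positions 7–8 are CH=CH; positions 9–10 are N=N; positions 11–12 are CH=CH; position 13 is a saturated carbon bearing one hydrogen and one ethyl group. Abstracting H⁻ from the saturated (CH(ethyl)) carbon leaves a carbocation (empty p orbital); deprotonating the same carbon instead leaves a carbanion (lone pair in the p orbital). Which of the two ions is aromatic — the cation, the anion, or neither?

The anion

In either ion the ring is fully conjugated: every atom, including the new sp² carbon, supplies a p orbital.
Cation: 6 × 2 + 0 = 12 π electrons → 4(3), antiaromatic.
Anion: 6 × 2 + 2 = 14 π electrons → 4(3)+2, aromatic.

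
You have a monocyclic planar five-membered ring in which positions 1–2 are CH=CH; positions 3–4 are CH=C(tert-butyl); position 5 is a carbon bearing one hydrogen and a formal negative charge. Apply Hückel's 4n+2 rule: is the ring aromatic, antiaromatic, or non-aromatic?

Every ring atom contributes a p orbital perpendicular to the ring (the double-bond atoms are sp², each contributing one p electron; the carbanion's lone pair occupies the p orbital), so the π system is cyclic and fully conjugated.
Tallying contributions gives 2 × 2 = 4 from the double-bond units + 2 from the CH(-) atom = 6.
That gives a 4n+2 count (6, n = 1).

Aromatic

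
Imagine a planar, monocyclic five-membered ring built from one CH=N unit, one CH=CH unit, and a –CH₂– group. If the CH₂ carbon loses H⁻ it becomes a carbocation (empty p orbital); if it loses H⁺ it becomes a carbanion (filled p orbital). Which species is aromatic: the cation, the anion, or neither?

Both ions have a continuous loop of p orbitals — each ring atom is sp².
Cation: 2 × 2 + 0 = 4 π electrons → 4(1), antiaromatic.
Anion: 2 × 2 + 2 = 6 π electrons → 4(1)+2, aromatic.

The anion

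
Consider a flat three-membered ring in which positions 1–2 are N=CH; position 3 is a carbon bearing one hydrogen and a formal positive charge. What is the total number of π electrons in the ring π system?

Every ring atom contributes a p orbital perpendicular to the ring (the double-bond atoms are sp², each contributing one p electron; each =N– nitrogen is pyridine-type (lone pair in the sp² plane, one electron in the p orbital); the carbocation has an empty p orbital), so the π system is cyclic and fully conjugated.
Counting π electrons: 1 × 2 = 2 from the double-bond unit + 0 from the CH(+) atom = 2.

2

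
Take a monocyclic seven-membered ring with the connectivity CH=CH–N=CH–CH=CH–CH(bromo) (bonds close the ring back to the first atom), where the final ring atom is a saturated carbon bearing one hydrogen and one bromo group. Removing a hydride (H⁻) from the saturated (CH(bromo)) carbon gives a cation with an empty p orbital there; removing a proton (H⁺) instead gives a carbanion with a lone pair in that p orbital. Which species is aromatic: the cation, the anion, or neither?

Both ions have a continuous loop of p orbitals — each ring atom is sp².
Cation: 3 × 2 + 0 = 6 π electrons → 4(1)+2, aromatic.
Anion: 3 × 2 + 2 = 8 π electrons → 4(2), antiaromatic.

The cation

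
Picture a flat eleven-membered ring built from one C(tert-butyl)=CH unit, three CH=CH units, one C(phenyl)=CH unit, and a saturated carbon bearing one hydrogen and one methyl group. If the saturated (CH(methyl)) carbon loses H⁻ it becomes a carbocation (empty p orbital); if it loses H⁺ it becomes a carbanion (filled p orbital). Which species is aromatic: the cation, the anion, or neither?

In both ions every ring atom is sp² and contributes a p orbital, so both rings are fully conjugated.
Cation: 5 × 2 + 0 = 10 π electrons → 4(2)+2, aromatic.
Anion: 5 × 2 + 2 = 12 π electrons → 4(3), antiaromatic.

The cation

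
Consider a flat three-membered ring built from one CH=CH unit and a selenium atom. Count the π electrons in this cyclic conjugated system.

Every ring atom contributes a p orbital perpendicular to the ring (every atom in a ring double bond is sp² and brings one electron to the p orbital; the selenium donates one lone pair from its p orbital), so the π system is cyclic and fully conjugated.
Adding the contributions, 1 × 2 = 2 from the double-bond unit + 2 from the Se atom = 4.

4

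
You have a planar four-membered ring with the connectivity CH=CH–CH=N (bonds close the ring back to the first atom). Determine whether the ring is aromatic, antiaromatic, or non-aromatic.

Check conjugation: each doubly-bonded ring atom is sp² with one p-orbital electron; each sp² =N– keeps its lone pair in-plane and puts one electron into the π system — every position has a p orbital, so the cyclic π system is continuous.
Tallying contributions gives 2 × 2 = 4 from the 2 double-bond units.
4 = 4(1); a planar, fully conjugated 4n system is antiaromatic.

Antiaromatic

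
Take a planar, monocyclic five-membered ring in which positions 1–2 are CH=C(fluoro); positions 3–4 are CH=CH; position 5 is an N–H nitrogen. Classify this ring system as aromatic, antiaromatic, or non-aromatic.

Every ring atom contributes a p orbital perpendicular to the ring (each doubly-bonded ring atom is sp² with one p-orbital electron; the pyrrole-type nitrogen donates its lone pair from the p orbital), so the π system is cyclic and fully conjugated.
Tallying contributions gives 2 × 2 = 4 from the double-bond units + 2 from the NH atom = 6.
Since 6 = 4·1 + 2, the ring meets the 4n+2 criterion.

Aromatic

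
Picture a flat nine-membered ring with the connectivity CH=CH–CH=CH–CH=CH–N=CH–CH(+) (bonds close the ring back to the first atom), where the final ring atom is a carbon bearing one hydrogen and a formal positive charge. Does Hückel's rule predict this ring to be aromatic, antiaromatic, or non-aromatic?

Antiaromatic

Every ring atom contributes a p orbital perpendicular to the ring (each doubly-bonded ring atom is sp² with one p-orbital electron; the doubly-bonded nitrogens are pyridine-type — their lone pairs lie in the ring plane, leaving one electron in the p orbital; the carbocation has an empty p orbital), so the π system is cyclic and fully conjugated.
Counting π electrons: 4 × 2 = 8 from the double-bond units + 0 from the CH(+) atom = 8.
8 is a 4n count (n = 2), so the planar conjugated ring is antiaromatic.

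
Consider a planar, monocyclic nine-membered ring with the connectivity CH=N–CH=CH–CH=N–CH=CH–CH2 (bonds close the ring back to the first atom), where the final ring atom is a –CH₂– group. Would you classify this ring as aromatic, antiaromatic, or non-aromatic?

Non-aromatic

Because the tetrahedral CH₂ carbon is sp³ and has no p orbital in the ring π system at the CH2 position, the π system cannot extend all the way around the ring.
Broken conjugation rules out both aromaticity and antiaromaticity.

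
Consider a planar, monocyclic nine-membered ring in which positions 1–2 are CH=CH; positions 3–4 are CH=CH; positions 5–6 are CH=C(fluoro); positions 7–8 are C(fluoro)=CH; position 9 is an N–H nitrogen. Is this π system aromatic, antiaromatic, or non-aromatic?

Aromatic

All ring atoms are sp² and supply a p orbital to the ring (each doubly-bonded ring atom is sp² with one p-orbital electron; the pyrrole-type nitrogen donates its lone pair from the p orbital); the conjugation is uninterrupted.
Adding the contributions, 4 × 2 = 8 from the double-bond units + 2 from the NH atom = 10.
Since 10 = 4·2 + 2, the ring meets the 4n+2 criterion.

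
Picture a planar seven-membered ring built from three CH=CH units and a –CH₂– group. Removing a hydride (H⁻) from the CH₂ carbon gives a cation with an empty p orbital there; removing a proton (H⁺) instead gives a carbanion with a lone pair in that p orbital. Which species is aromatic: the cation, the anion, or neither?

The cation

Once that carbon is sp², every ring atom has a p orbital and both ions are fully conjugated.
Cation: 3 × 2 + 0 = 6 π electrons → 4(1)+2, aromatic.
Anion: 3 × 2 + 2 = 8 π electrons → 4(2), antiaromatic.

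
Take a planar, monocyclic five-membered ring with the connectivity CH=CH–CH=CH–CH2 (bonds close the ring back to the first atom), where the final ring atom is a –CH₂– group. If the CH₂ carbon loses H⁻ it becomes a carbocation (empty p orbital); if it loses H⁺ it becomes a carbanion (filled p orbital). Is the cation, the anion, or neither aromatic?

The anion

In both ions every ring atom is sp² and contributes a p orbital, so both rings are fully conjugated.
Cation: 2 × 2 + 0 = 4 π electrons → 4(1), antiaromatic.
Anion: 2 × 2 + 2 = 6 π electrons → 4(1)+2, aromatic.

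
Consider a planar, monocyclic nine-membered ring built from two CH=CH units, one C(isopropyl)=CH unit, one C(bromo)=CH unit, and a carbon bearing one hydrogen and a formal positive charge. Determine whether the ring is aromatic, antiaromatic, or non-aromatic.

Every ring atom contributes a p orbital perpendicular to the ring (each doubly-bonded ring atom is sp² with one p-orbital electron; the carbocation has an empty p orbital), so the π system is cyclic and fully conjugated.
π-electron count: 4 × 2 = 8 from the double-bond units + 0 from the CH(+) atom = 8.
8 is a 4n count (n = 2), so the planar conjugated ring is antiaromatic.

Antiaromatic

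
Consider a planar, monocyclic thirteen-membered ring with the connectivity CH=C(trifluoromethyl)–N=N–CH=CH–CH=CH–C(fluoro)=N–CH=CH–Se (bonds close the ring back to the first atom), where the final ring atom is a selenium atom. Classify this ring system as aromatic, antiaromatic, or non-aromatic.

The p orbitals form a continuous loop: every atom in a ring double bond is sp² and brings one electron to the p orbital; each =N– nitrogen is pyridine-type (lone pair in the sp² plane, one electron in the p orbital); the selenium donates one lone pair from its p orbital. The ring is fully conjugated.
Tallying contributions gives 6 × 2 = 12 from the double-bond units + 2 from the Se atom = 14.
14 = 4(3) + 2, which satisfies Hückel's 4n+2 rule.

Aromatic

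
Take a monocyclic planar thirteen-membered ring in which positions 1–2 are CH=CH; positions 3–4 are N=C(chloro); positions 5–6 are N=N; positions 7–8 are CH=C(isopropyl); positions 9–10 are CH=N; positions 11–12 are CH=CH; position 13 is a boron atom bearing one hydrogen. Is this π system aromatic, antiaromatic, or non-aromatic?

All ring atoms are sp² and supply a p orbital to the ring (every atom in a ring double bond is sp² and brings one electron to the p orbital; each =N– nitrogen is pyridine-type (lone pair in the sp² plane, one electron in the p orbital); the boron has an empty p orbital); the conjugation is uninterrupted.
π-electron count: 6 × 2 = 12 from the double-bond units + 0 from the BH atom = 12.
12 = 4(3); a planar, fully conjugated 4n system is antiaromatic.

Antiaromatic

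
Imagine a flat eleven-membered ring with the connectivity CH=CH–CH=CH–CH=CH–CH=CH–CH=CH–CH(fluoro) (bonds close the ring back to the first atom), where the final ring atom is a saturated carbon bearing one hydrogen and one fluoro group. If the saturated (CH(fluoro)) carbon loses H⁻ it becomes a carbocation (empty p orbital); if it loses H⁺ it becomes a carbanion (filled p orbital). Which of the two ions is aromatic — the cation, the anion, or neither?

In either ion the ring is fully conjugated: every atom, including the new sp² carbon, supplies a p orbital.
Cation: 5 × 2 + 0 = 10 π electrons → 4(2)+2, aromatic.
Anion: 5 × 2 + 2 = 12 π electrons → 4(3), antiaromatic.

The cation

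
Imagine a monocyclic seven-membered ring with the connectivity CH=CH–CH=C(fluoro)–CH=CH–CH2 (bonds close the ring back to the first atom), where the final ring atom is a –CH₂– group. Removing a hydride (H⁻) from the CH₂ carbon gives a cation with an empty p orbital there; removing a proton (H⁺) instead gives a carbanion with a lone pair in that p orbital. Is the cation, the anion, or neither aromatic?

In both ions every ring atom is sp² and contributes a p orbital, so both rings are fully conjugated.
Cation: 3 × 2 + 0 = 6 π electrons → 4(1)+2, aromatic.
Anion: 3 × 2 + 2 = 8 π electrons → 4(2), antiaromatic.

The cation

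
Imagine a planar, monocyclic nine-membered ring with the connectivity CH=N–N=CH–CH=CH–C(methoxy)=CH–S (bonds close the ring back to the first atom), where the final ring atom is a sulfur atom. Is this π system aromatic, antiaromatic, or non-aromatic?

Aromatic

The p orbitals form a continuous loop: the double-bond atoms are sp², each contributing one p electron; each =N– nitrogen is pyridine-type (lone pair in the sp² plane, one electron in the p orbital); the sulfur donates one lone pair from its p orbital. The ring is fully conjugated.
Adding the contributions, 4 × 2 = 8 from the double-bond units + 2 from the S atom = 10.
10 = 4(2) + 2, which satisfies Hückel's 4n+2 rule.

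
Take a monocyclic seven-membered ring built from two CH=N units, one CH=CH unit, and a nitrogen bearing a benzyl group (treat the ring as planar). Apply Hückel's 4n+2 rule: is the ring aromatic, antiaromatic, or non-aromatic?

Every ring atom contributes a p orbital perpendicular to the ring (each doubly-bonded ring atom is sp² with one p-orbital electron; the doubly-bonded nitrogens are pyridine-type — their lone pairs lie in the ring plane, leaving one electron in the p orbital; the pyrrole-type nitrogen donates its lone pair from the p orbital), so the π system is cyclic and fully conjugated.
π-electron count: 3 × 2 = 6 from the double-bond units + 2 from the N(benzyl) atom = 8.
8 = 4(2); a planar, fully conjugated 4n system is antiaromatic.

Antiaromatic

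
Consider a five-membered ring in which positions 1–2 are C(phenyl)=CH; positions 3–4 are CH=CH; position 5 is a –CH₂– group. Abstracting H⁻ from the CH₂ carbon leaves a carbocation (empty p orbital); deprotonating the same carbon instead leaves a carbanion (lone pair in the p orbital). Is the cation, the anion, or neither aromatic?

The anion

Both ions have a continuous loop of p orbitals — each ring atom is sp².
Cation: 2 × 2 + 0 = 4 π electrons → 4(1), antiaromatic.
Anion: 2 × 2 + 2 = 6 π electrons → 4(1)+2, aromatic.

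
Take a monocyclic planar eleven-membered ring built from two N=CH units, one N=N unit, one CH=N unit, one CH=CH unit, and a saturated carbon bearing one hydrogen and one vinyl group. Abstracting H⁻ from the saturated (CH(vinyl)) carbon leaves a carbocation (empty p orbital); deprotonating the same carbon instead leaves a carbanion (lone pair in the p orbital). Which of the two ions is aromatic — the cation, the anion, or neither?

The cation

Once that carbon is sp², every ring atom has a p orbital and both ions are fully conjugated.
Cation: 5 × 2 + 0 = 10 π electrons → 4(2)+2, aromatic.
Anion: 5 × 2 + 2 = 12 π electrons → 4(3), antiaromatic.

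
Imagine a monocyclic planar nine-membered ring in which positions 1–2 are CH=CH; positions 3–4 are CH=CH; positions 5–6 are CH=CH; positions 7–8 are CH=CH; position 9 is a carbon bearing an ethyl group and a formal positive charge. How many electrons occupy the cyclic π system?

8

Check conjugation: every atom in a ring double bond is sp² and brings one electron to the p orbital; the carbocation has an empty p orbital — every position has a p orbital, so the cyclic π system is continuous.
Counting π electrons: 4 × 2 = 8 from the double-bond units + 0 from the C(ethyl)(+) atom = 8.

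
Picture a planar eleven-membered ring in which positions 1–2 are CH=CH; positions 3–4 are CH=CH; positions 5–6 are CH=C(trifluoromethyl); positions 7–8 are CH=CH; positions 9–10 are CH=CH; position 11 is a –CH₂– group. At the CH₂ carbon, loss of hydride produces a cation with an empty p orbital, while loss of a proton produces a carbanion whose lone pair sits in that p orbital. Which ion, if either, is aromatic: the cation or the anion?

Both ions have a continuous loop of p orbitals — each ring atom is sp².
Cation: 5 × 2 + 0 = 10 π electrons → 4(2)+2, aromatic.
Anion: 5 × 2 + 2 = 12 π electrons → 4(3), antiaromatic.

The cation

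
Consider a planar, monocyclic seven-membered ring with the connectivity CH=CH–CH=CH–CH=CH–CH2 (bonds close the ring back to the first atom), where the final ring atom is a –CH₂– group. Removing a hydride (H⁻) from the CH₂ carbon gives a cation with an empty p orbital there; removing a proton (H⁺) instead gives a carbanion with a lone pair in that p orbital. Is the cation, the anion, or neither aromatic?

The cation

In both ions every ring atom is sp² and contributes a p orbital, so both rings are fully conjugated.
Cation: 3 × 2 + 0 = 6 π electrons → 4(1)+2, aromatic.
Anion: 3 × 2 + 2 = 8 π electrons → 4(2), antiaromatic.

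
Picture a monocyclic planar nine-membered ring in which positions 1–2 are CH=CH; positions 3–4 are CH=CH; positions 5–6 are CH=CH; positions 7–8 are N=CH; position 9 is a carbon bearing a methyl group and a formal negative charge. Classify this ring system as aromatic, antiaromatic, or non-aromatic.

Aromatic

All ring atoms are sp² and supply a p orbital to the ring (every atom in a ring double bond is sp² and brings one electron to the p orbital; the doubly-bonded nitrogens are pyridine-type — their lone pairs lie in the ring plane, leaving one electron in the p orbital; the carbanion's lone pair occupies the p orbital); the conjugation is uninterrupted.
π-electron count: 4 × 2 = 8 from the double-bond units + 2 from the C(methyl)(-) atom = 10.
10 = 4(2) + 2, which satisfies Hückel's 4n+2 rule.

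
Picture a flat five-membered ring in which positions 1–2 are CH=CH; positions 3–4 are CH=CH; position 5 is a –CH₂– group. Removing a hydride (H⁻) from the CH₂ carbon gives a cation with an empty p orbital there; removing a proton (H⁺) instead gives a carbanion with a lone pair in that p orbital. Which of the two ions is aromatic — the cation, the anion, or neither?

In both ions every ring atom is sp² and contributes a p orbital, so both rings are fully conjugated.
Cation: 2 × 2 + 0 = 4 π electrons → 4(1), antiaromatic.
Anion: 2 × 2 + 2 = 6 π electrons → 4(1)+2, aromatic.

The anion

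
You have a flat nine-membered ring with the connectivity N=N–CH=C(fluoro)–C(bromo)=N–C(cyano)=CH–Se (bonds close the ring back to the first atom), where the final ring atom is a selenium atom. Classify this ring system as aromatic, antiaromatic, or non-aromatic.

Aromatic

All ring atoms are sp² and supply a p orbital to the ring (each doubly-bonded ring atom is sp² with one p-orbital electron; each sp² =N– keeps its lone pair in-plane and puts one electron into the π system; the selenium donates one lone pair from its p orbital); the conjugation is uninterrupted.
Tallying contributions gives 4 × 2 = 8 from the double-bond units + 2 from the Se atom = 10.
10 = 4(2) + 2, which satisfies Hückel's 4n+2 rule.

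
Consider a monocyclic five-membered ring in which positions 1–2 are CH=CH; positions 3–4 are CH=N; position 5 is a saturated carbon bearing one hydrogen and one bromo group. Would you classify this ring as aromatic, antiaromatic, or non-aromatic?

At the CH(bromo) position, that saturated carbon is sp³ and has no p orbital in the ring π system; the ring's p-orbital overlap is broken there.
Without a continuous loop of overlapping p orbitals the Hückel electron count never comes into play.

Non-aromatic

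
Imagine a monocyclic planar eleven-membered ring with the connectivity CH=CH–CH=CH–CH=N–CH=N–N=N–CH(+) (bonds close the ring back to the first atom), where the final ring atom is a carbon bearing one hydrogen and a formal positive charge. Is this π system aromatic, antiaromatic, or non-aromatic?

Aromatic

Every ring atom contributes a p orbital perpendicular to the ring (each doubly-bonded ring atom is sp² with one p-orbital electron; the doubly-bonded nitrogens are pyridine-type — their lone pairs lie in the ring plane, leaving one electron in the p orbital; the carbocation has an empty p orbital), so the π system is cyclic and fully conjugated.
Tallying contributions gives 5 × 2 = 10 from the double-bond units + 0 from the CH(+) atom = 10.
With 10 π electrons (n = 2), the Hückel 4n+2 condition holds.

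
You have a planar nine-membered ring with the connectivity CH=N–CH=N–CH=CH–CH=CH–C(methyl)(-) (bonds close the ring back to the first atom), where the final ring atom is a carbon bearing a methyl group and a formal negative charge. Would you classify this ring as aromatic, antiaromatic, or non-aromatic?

Check conjugation: each doubly-bonded ring atom is sp² with one p-orbital electron; each =N– nitrogen is pyridine-type (lone pair in the sp² plane, one electron in the p orbital); the carbanion's lone pair occupies the p orbital — every position has a p orbital, so the cyclic π system is continuous.
Adding the contributions, 4 × 2 = 8 from the double-bond units + 2 from the C(methyl)(-) atom = 10.
Since 10 = 4·2 + 2, the ring meets the 4n+2 criterion.

Aromatic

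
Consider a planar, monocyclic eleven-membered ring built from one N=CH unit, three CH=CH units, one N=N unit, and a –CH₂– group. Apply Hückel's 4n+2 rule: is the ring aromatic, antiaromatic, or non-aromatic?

The CH2 position has four σ bonds — the tetrahedral CH₂ carbon is sp³ and has no p orbital in the ring π system — so the cyclic conjugation is interrupted.
Hückel's rule only applies to fully conjugated rings, so this one is simply non-aromatic.

Non-aromatic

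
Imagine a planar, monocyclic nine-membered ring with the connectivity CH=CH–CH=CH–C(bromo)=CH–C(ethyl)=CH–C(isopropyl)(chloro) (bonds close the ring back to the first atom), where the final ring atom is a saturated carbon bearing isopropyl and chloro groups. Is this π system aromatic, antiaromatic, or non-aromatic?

At the C(isopropyl)(chloro) position, that saturated carbon is sp³ and has no p orbital in the ring π system; the ring's p-orbital overlap is broken there.
Hückel's rule only applies to fully conjugated rings, so this one is simply non-aromatic.

Non-aromatic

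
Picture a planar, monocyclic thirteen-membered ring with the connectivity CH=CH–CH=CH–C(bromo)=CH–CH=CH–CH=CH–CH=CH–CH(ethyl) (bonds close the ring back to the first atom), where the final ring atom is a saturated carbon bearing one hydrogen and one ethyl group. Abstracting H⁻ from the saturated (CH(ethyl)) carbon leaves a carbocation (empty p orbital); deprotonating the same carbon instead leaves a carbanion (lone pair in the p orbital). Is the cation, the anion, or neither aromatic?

Both ions have a continuous loop of p orbitals — each ring atom is sp².
Cation: 6 × 2 + 0 = 12 π electrons → 4(3), antiaromatic.
Anion: 6 × 2 + 2 = 14 π electrons → 4(3)+2, aromatic.

The anion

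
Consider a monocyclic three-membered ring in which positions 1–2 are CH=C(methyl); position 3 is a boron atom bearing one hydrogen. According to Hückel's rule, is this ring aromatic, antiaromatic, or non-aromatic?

Every ring atom contributes a p orbital perpendicular to the ring (every atom in a ring double bond is sp² and brings one electron to the p orbital; the boron has an empty p orbital), so the π system is cyclic and fully conjugated.
Adding the contributions, 1 × 2 = 2 from the double-bond unit + 0 from the BH atom = 2.
That gives a 4n+2 count (2, n = 0).

Aromatic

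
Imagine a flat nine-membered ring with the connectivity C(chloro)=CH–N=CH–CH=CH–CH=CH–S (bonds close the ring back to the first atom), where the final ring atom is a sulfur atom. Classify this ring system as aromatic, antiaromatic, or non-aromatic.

Aromatic

Every ring atom contributes a p orbital perpendicular to the ring (each doubly-bonded ring atom is sp² with one p-orbital electron; each =N– nitrogen is pyridine-type (lone pair in the sp² plane, one electron in the p orbital); the sulfur donates one lone pair from its p orbital), so the π system is cyclic and fully conjugated.
Tallying contributions gives 4 × 2 = 8 from the double-bond units + 2 from the S atom = 10.
That gives a 4n+2 count (10, n = 2).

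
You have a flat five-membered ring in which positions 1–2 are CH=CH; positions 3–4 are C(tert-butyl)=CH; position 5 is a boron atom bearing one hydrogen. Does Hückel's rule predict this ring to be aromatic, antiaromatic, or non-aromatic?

Antiaromatic

All ring atoms are sp² and supply a p orbital to the ring (every atom in a ring double bond is sp² and brings one electron to the p orbital; the boron has an empty p orbital); the conjugation is uninterrupted.
Counting π electrons: 2 × 2 = 4 from the double-bond units + 0 from the BH atom = 4.
A 4n π count (4, n = 1) in a planar conjugated ring means antiaromatic.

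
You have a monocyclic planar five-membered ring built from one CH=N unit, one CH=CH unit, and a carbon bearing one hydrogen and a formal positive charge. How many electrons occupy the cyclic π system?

4

The p orbitals form a continuous loop: the double-bond atoms are sp², each contributing one p electron; each =N– nitrogen is pyridine-type (lone pair in the sp² plane, one electron in the p orbital); the carbocation has an empty p orbital. The ring is fully conjugated.
Adding the contributions, 2 × 2 = 4 from the double-bond units + 0 from the CH(+) atom = 4.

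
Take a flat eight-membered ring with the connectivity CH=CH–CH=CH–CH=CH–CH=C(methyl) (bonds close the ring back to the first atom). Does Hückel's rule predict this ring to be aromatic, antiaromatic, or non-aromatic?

Check conjugation: the double-bond atoms are sp², each contributing one p electron — every position has a p orbital, so the cyclic π system is continuous.
Tallying contributions gives 4 × 2 = 8 from the 4 double-bond units.
With 8 = 4·2 π electrons, Hückel's rule classifies the planar ring as antiaromatic.

Antiaromatic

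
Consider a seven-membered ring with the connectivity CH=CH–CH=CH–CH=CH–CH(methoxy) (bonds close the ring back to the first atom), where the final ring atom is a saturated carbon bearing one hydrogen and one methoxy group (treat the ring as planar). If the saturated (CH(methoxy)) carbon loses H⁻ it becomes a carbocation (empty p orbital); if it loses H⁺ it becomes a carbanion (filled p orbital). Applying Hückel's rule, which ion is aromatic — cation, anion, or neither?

In either ion the ring is fully conjugated: every atom, including the new sp² carbon, supplies a p orbital.
Cation: 3 × 2 + 0 = 6 π electrons → 4(1)+2, aromatic.
Anion: 3 × 2 + 2 = 8 π electrons → 4(2), antiaromatic.

The cation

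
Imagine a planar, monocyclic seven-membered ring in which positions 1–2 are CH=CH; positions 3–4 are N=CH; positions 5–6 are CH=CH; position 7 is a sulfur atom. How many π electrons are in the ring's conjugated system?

All ring atoms are sp² and supply a p orbital to the ring (every atom in a ring double bond is sp² and brings one electron to the p orbital; the doubly-bonded nitrogens are pyridine-type — their lone pairs lie in the ring plane, leaving one electron in the p orbital; the sulfur donates one lone pair from its p orbital); the conjugation is uninterrupted.
Adding the contributions, 3 × 2 = 6 from the double-bond units + 2 from the S atom = 8.

8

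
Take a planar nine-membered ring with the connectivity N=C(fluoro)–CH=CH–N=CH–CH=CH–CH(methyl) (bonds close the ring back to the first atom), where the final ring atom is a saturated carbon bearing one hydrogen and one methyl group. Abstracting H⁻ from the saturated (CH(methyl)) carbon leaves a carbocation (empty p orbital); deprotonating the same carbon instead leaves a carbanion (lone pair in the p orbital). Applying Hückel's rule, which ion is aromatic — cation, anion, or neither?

The anion

Once that carbon is sp², every ring atom has a p orbital and both ions are fully conjugated.
Cation: 4 × 2 + 0 = 8 π electrons → 4(2), antiaromatic.
Anion: 4 × 2 + 2 = 10 π electrons → 4(2)+2, aromatic.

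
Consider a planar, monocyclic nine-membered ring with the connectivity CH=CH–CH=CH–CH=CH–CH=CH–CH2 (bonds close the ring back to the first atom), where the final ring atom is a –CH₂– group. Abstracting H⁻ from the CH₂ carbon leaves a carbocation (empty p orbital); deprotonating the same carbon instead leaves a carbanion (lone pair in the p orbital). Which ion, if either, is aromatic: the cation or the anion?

In either ion the ring is fully conjugated: every atom, including the new sp² carbon, supplies a p orbital.
Cation: 4 × 2 + 0 = 8 π electrons → 4(2), antiaromatic.
Anion: 4 × 2 + 2 = 10 π electrons → 4(2)+2, aromatic.

The anion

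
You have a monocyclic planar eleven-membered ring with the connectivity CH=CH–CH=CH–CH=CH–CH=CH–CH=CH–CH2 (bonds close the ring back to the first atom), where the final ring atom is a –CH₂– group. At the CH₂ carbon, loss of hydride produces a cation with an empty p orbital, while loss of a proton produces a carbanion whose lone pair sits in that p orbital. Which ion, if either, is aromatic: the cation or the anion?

The cation

In both ions every ring atom is sp² and contributes a p orbital, so both rings are fully conjugated.
Cation: 5 × 2 + 0 = 10 π electrons → 4(2)+2, aromatic.
Anion: 5 × 2 + 2 = 12 π electrons → 4(3), antiaromatic.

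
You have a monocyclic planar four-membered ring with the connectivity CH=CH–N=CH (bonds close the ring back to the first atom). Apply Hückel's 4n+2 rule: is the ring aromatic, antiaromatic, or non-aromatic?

Antiaromatic

Every ring atom contributes a p orbital perpendicular to the ring (each doubly-bonded ring atom is sp² with one p-orbital electron; the doubly-bonded nitrogens are pyridine-type — their lone pairs lie in the ring plane, leaving one electron in the p orbital), so the π system is cyclic and fully conjugated.
Adding the contributions, 2 × 2 = 4 from the 2 double-bond units.
A 4n π count (4, n = 1) in a planar conjugated ring means antiaromatic.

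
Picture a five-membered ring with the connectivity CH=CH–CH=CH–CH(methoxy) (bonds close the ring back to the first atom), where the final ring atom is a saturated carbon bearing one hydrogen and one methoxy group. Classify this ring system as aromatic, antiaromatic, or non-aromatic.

The CH(methoxy) position has four σ bonds — that saturated carbon is sp³ and has no p orbital in the ring π system — so the cyclic conjugation is interrupted.
Hückel's rule only applies to fully conjugated rings, so this one is simply non-aromatic.

Non-aromatic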